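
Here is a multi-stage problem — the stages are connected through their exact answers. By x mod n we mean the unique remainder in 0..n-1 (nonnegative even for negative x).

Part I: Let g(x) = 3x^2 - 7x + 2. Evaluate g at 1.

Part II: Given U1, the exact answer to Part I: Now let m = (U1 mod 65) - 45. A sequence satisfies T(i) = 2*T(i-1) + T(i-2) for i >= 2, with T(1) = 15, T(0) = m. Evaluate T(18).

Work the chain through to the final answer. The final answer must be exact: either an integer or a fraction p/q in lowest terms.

61623552

Part I: 3*(1)^2 - 7*(1)^1 + 2 = (3) + (-7) + (2) = -2; answer -2
Part II: U1 = -2; m = 18; T(2) = 2*(15) + 1*(18) = 48; iterating: T(2)=48, T(3)=111, T(4)=270, T(5)=651, T(6)=1572, T(7)=3795, T(8)=9162, T(9)=22119, T(10)=53400, T(11)=128919, T(12)=311238, T(13)=751395, T(14)=1814028, T(15)=4379451, T(16)=10572930, T(17)=25525311, T(18)=61623552; answer 61623552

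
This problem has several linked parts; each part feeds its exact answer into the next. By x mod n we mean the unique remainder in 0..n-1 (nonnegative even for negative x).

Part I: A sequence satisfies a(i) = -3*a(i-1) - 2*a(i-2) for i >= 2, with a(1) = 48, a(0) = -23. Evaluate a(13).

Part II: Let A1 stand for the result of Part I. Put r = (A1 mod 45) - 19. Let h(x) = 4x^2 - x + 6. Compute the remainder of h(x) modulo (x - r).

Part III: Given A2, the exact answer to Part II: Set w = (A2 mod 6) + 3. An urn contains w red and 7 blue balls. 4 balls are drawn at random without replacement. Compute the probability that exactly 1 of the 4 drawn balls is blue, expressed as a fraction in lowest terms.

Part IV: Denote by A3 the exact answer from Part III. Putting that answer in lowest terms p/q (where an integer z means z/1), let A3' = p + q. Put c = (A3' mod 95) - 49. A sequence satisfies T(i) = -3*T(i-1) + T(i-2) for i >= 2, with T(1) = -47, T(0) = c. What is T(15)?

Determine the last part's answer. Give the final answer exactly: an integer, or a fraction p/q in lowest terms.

-633232817

Part I: a(2) = -3*(48) - 2*(-23) = -98; iterating: a(2)=-98, a(3)=198, a(4)=-398, a(5)=798, a(6)=-1598, a(7)=3198, a(8)=-6398, a(9)=12798, a(10)=-25598, a(11)=51198, a(12)=-102398, a(13)=204798; answer 204798
Part II: A1 = 204798; r = -16; remainder = value at the root: 4*(-16)^2 - 1*(-16)^1 + 6 = (1024) + (16) + (6) = 1046; answer 1046
Part III: A2 = 1046; w = 5; total draws C(12,4) = 495; favorable C(7,1)*C(5,3) = 70; P = 14/99; answer 14/99
Part IV: A3 = 14/99; threaded value p + q = 113; c = -31; T(2) = -3*(-47) + 1*(-31) = 110; iterating: T(2)=110, T(3)=-377, T(4)=1241, T(5)=-4100, T(6)=13541, T(7)=-44723, T(8)=147710, T(9)=-487853, T(10)=1611269, T(11)=-5321660, T(12)=17576249, T(13)=-58050407, T(14)=191727470, T(15)=-633232817; answer -633232817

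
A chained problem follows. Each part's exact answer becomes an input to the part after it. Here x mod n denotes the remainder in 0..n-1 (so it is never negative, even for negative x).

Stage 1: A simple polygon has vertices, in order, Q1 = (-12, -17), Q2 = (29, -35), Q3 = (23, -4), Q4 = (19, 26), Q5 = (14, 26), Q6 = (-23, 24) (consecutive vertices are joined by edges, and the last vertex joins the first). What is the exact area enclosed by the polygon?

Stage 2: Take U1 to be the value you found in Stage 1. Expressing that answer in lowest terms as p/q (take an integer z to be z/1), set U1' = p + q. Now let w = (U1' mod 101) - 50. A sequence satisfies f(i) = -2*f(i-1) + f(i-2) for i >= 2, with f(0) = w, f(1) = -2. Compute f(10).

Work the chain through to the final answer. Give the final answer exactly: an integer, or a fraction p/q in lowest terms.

36276

Stage 1: cross terms: (-12*-35 - 29*-17)=913, (29*-4 - 23*-35)=689, (23*26 - 19*-4)=674, (19*26 - 14*26)=130, (14*24 - -23*26)=934, (-23*-17 - -12*24)=679; twice the area = |4019| = 4019; area = 4019/2; answer 4019/2
Stage 2: U1 = 4019/2; threaded value p + q = 4021; w = 32; f(2) = -2*(-2) + 1*(32) = 36; iterating: f(2)=36, f(3)=-74, f(4)=184, f(5)=-442, f(6)=1068, f(7)=-2578, f(8)=6224, f(9)=-15026, f(10)=36276; answer 36276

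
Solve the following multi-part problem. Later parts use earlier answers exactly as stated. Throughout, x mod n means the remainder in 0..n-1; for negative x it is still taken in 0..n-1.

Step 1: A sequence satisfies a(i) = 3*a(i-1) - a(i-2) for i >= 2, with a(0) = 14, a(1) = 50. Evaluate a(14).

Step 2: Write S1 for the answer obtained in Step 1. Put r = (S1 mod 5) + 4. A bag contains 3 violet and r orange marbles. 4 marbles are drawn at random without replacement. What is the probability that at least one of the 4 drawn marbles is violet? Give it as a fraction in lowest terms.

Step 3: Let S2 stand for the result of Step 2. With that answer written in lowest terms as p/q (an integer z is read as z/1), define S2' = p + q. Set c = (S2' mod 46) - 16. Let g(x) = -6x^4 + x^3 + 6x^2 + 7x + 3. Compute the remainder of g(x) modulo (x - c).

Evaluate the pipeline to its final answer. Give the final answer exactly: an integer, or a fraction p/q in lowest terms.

Step 1: a(2) = 3*(50) - 1*(14) = 136; iterating: a(2)=136, a(3)=358, a(4)=938, a(5)=2456, a(6)=6430, a(7)=16834, a(8)=44072, a(9)=115382, a(10)=302074, a(11)=790840, a(12)=2070446, a(13)=5420498, a(14)=14191048; answer 14191048
Step 2: S1 = 14191048; r = 7; total draws C(10,4) = 210; complement C(7,4) = 35; favorable 210 - 35 = 175; P = 5/6; answer 5/6
Step 3: S2 = 5/6; threaded value p + q = 11; c = -5; remainder = value at the root: -6*(-5)^4 + 1*(-5)^3 + 6*(-5)^2 + 7*(-5)^1 + 3 = (-3750) + (-125) + (150) + (-35) + (3) = -3757; answer -3757

-3757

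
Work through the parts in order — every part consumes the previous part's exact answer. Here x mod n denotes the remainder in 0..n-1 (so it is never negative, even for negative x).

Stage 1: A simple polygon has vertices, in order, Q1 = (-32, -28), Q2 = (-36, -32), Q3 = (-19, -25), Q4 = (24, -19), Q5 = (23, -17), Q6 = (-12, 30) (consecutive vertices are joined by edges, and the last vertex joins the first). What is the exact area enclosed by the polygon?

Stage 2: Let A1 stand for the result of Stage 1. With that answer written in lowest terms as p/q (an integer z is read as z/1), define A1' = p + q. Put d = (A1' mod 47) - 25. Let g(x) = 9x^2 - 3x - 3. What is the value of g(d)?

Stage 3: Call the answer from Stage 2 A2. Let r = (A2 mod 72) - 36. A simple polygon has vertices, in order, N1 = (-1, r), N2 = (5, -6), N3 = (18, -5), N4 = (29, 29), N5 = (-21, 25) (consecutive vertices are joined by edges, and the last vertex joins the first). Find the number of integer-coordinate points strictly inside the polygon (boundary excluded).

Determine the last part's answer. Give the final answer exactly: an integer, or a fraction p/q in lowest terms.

Stage 1: cross terms: (-32*-32 - -36*-28)=16, (-36*-25 - -19*-32)=292, (-19*-19 - 24*-25)=961, (24*-17 - 23*-19)=29, (23*30 - -12*-17)=486, (-12*-28 - -32*30)=1296; twice the area = |3080| = 3080; area = 1540; answer 1540
Stage 2: A1 = 1540; threaded value p + q = 1541; d = 12; 9*(12)^2 - 3*(12)^1 - 3 = (1296) + (-36) + (-3) = 1257; answer 1257
Stage 3: A2 = 1257; r = -3; cross terms: (-1*-6 - 5*-3)=21, (5*-5 - 18*-6)=83, (18*29 - 29*-5)=667, (29*25 - -21*29)=1334, (-21*-3 - -1*25)=88; twice the area = |2193| = 2193; area = 2193/2; boundary points = 3 + 1 + 1 + 2 + 4 = 11; strictly interior points = area - boundary/2 + 1 = 1092; answer 1092

1092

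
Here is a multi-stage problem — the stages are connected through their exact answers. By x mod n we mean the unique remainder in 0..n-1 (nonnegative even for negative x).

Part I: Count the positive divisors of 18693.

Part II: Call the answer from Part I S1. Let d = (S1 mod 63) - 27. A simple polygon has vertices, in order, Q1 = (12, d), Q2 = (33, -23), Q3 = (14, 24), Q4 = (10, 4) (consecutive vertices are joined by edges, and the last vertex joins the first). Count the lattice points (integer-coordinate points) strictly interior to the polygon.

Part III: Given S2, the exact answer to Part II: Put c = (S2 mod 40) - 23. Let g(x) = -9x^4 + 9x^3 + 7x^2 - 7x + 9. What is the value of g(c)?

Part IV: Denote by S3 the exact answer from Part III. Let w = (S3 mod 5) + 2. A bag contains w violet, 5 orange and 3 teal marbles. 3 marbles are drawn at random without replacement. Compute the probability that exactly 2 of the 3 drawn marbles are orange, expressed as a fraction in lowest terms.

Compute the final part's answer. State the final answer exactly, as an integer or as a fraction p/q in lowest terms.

Part I: 18693 = 3^2 * 31 * 67; number of divisors = (2+1) * (1+1) * (1+1) = 12; answer 12
Part II: S1 = 12; d = -15; cross terms: (12*-23 - 33*-15)=219, (33*24 - 14*-23)=1114, (14*4 - 10*24)=-184, (10*-15 - 12*4)=-198; twice the area = |951| = 951; area = 951/2; boundary points = 1 + 1 + 4 + 1 = 7; strictly interior points = area - boundary/2 + 1 = 473; answer 473
Part III: S2 = 473; c = 10; -9*(10)^4 + 9*(10)^3 + 7*(10)^2 - 7*(10)^1 + 9 = (-90000) + (9000) + (700) + (-70) + (9) = -80361; answer -80361
Part IV: S3 = -80361; w = 6; total draws C(14,3) = 364; favorable C(5,2)*C(9,1) = 90; P = 45/182; answer 45/182

45/182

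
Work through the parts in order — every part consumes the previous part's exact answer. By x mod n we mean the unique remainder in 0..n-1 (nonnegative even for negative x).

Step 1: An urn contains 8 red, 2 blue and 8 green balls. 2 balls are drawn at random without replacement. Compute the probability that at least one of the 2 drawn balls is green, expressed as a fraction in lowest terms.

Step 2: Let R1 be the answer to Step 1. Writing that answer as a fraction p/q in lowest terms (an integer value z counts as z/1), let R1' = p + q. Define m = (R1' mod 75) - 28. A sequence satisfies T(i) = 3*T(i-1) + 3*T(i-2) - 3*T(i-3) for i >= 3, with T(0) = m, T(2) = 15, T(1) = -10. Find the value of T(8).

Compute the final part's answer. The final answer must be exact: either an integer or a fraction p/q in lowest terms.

16173

Step 1: total draws C(18,2) = 153; complement C(10,2) = 45; favorable 153 - 45 = 108; P = 12/17; answer 12/17
Step 2: R1 = 12/17; threaded value p + q = 29; m = 1; T(3) = 3*(15) + 3*(-10) - 3*(1) = 12; iterating: T(3)=12, T(4)=111, T(5)=324, T(6)=1269, T(7)=4446, T(8)=16173; answer 16173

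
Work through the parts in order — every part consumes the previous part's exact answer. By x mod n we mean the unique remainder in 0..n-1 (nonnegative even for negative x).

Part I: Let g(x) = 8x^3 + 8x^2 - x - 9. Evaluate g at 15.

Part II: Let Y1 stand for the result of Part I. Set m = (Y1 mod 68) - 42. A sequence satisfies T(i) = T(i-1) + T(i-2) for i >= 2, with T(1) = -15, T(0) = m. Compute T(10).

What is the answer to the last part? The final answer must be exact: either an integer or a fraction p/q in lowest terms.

-1845

Part I: 8*(15)^3 + 8*(15)^2 - 1*(15)^1 - 9 = (27000) + (1800) + (-15) + (-9) = 28776; answer 28776
Part II: Y1 = 28776; m = -30; T(2) = 1*(-15) + 1*(-30) = -45; iterating: T(2)=-45, T(3)=-60, T(4)=-105, T(5)=-165, T(6)=-270, T(7)=-435, T(8)=-705, T(9)=-1140, T(10)=-1845; answer -1845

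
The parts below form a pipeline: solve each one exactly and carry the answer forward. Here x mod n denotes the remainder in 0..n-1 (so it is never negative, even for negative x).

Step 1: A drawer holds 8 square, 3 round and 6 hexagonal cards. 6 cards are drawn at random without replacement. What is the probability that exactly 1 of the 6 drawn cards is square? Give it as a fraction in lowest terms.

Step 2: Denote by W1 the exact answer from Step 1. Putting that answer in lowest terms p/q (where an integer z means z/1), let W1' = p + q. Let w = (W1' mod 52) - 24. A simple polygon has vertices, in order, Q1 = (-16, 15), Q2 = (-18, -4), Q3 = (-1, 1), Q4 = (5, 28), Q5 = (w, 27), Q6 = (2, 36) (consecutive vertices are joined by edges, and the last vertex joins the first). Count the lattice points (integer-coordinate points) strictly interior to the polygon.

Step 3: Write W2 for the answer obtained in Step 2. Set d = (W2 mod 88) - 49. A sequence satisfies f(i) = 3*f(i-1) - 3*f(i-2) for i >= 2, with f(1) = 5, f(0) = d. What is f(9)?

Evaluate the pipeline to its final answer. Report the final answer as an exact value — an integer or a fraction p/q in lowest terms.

3564

Step 1: total draws C(17,6) = 12376; favorable C(8,1)*C(9,5) = 1008; P = 18/221; answer 18/221
Step 2: W1 = 18/221; threaded value p + q = 239; w = 7; cross terms: (-16*-4 - -18*15)=334, (-18*1 - -1*-4)=-22, (-1*28 - 5*1)=-33, (5*27 - 7*28)=-61, (7*36 - 2*27)=198, (2*15 - -16*36)=606; twice the area = |1022| = 1022; area = 511; boundary points = 1 + 1 + 3 + 1 + 1 + 3 = 10; strictly interior points = area - boundary/2 + 1 = 507; answer 507
Step 3: W2 = 507; d = 18; f(2) = 3*(5) - 3*(18) = -39; iterating: f(2)=-39, f(3)=-132, f(4)=-279, f(5)=-441, f(6)=-486, f(7)=-135, f(8)=1053, f(9)=3564; answer 3564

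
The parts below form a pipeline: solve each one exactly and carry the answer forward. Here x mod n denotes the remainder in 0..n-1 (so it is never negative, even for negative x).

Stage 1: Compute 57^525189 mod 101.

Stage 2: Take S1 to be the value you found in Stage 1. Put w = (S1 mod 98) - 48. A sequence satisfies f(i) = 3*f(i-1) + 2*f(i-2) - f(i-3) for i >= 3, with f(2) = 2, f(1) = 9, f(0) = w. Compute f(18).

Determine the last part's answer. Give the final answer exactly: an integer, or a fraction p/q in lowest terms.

Stage 1: squarings mod 101: 57^1=57, 57^2=17, 57^4=87, 57^8=95, 57^16=36, 57^32=84, 57^64=87, 57^128=95, 57^256=36, 57^512=84, 57^1024=87, 57^2048=95, 57^4096=36, 57^8192=84, 57^16384=87, 57^32768=95, 57^65536=36, 57^131072=84, 57^262144=87, 57^524288=95; 57^525189 = 57^1 * 57^4 * 57^128 * 57^256 * 57^512 * 57^524288 = 62 (mod 101); answer 62
Stage 2: S1 = 62; w = 14; f(3) = 3*(2) + 2*(9) - 1*(14) = 10; iterating: f(3)=10, f(4)=25, f(5)=93, f(6)=319, f(7)=1118, f(8)=3899, f(9)=13614, f(10)=47522, f(11)=165895, f(12)=579115, f(13)=2021613, f(14)=7057174, f(15)=24635633, f(16)=85999634, f(17)=300212994, f(18)=1048002617; answer 1048002617

1048002617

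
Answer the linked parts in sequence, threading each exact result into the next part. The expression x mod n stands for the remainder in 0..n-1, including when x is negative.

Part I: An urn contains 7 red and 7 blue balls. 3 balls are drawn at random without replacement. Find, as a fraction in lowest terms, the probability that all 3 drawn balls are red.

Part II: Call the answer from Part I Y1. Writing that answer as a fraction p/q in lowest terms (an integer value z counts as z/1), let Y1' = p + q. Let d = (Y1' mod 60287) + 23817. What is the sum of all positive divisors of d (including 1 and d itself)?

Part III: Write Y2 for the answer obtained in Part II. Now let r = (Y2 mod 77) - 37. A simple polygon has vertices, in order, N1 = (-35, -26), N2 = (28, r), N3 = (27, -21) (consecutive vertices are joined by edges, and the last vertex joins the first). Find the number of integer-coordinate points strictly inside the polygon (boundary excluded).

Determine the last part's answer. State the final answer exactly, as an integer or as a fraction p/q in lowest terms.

1422

Part I: total draws C(14,3) = 364; favorable C(7,3) = 35; P = 5/52; answer 5/52
Part II: Y1 = 5/52; threaded value p + q = 57; d = 23874; 23874 = 2 * 3 * 23 * 173; sigma = (1 + 2) * (1 + 3) * (1 + 23) * (1 + 173) = 3 * 4 * 24 * 174 = 50112; answer 50112
Part III: Y2 = 50112; r = 25; cross terms: (-35*25 - 28*-26)=-147, (28*-21 - 27*25)=-1263, (27*-26 - -35*-21)=-1437; twice the area = |-2847| = 2847; area = 2847/2; boundary points = 3 + 1 + 1 = 5; strictly interior points = area - boundary/2 + 1 = 1422; answer 1422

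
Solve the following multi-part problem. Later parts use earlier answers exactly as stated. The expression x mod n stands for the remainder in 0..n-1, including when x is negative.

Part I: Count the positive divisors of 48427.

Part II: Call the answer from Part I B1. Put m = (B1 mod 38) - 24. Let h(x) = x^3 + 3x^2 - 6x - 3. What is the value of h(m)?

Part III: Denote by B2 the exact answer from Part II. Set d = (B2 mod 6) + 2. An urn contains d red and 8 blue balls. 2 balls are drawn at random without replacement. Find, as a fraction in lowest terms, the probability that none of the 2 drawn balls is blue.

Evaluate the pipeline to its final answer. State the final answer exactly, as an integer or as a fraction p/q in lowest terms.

Part I: 48427 = 79 * 613; number of divisors = (1+1) * (1+1) = 4; answer 4
Part II: B1 = 4; m = -20; 1*(-20)^3 + 3*(-20)^2 - 6*(-20)^1 - 3 = (-8000) + (1200) + (120) + (-3) = -6683; answer -6683
Part III: B2 = -6683; d = 3; total draws C(11,2) = 55; favorable C(3,2) = 3; P = 3/55; answer 3/55

3/55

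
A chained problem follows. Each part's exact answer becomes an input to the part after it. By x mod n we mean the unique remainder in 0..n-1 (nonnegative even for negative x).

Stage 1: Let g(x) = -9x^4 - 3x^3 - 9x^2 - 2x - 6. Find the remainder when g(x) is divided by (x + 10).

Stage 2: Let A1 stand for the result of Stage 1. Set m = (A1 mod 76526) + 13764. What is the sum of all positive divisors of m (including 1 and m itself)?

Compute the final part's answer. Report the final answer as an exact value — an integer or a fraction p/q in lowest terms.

205452

Stage 1: remainder = value at the root: -9*(-10)^4 - 3*(-10)^3 - 9*(-10)^2 - 2*(-10)^1 - 6 = (-90000) + (3000) + (-900) + (20) + (-6) = -87886; answer -87886
Stage 2: A1 = -87886; m = 78930; 78930 = 2 * 3^2 * 5 * 877; sigma = (1 + 2) * (1 + 3 + 9) * (1 + 5) * (1 + 877) = 3 * 13 * 6 * 878 = 205452; answer 205452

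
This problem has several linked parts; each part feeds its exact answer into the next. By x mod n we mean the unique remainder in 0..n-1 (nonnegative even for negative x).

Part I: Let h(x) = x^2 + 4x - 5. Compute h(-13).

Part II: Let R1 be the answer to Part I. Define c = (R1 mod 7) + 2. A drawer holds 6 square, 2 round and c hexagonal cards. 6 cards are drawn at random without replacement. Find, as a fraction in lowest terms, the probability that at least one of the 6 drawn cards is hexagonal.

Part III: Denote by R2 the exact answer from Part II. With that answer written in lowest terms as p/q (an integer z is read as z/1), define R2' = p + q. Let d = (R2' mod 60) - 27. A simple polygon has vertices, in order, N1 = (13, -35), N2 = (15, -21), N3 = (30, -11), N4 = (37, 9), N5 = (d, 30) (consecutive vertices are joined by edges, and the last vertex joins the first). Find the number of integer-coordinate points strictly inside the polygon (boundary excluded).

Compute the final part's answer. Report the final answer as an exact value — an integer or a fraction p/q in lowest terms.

Part I: 1*(-13)^2 + 4*(-13)^1 - 5 = (169) + (-52) + (-5) = 112; answer 112
Part II: R1 = 112; c = 2; total draws C(10,6) = 210; complement C(8,6) = 28; favorable 210 - 28 = 182; P = 13/15; answer 13/15
Part III: R2 = 13/15; threaded value p + q = 28; d = 1; cross terms: (13*-21 - 15*-35)=252, (15*-11 - 30*-21)=465, (30*9 - 37*-11)=677, (37*30 - 1*9)=1101, (1*-35 - 13*30)=-425; twice the area = |2070| = 2070; area = 1035; boundary points = 2 + 5 + 1 + 3 + 1 = 12; strictly interior points = area - boundary/2 + 1 = 1030; answer 1030

1030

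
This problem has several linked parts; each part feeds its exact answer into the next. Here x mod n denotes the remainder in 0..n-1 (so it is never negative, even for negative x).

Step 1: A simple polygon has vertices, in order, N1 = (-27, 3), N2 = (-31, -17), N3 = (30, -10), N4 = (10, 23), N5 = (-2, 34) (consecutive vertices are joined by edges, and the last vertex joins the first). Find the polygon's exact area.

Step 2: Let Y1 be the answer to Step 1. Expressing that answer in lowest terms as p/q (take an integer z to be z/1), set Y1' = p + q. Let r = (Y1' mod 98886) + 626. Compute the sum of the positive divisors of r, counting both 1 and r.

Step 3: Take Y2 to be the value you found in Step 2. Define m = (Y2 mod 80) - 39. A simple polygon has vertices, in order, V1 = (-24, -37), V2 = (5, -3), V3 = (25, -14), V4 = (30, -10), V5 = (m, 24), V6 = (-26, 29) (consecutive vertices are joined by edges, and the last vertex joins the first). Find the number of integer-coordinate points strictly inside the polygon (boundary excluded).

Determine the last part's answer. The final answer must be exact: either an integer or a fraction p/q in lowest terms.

Step 1: cross terms: (-27*-17 - -31*3)=552, (-31*-10 - 30*-17)=820, (30*23 - 10*-10)=790, (10*34 - -2*23)=386, (-2*3 - -27*34)=912; twice the area = |3460| = 3460; area = 1730; answer 1730
Step 2: Y1 = 1730; threaded value p + q = 1731; r = 2357; 2357 is prime, so its only divisors are 1 and 2357; sigma = 1 + 2357 = 2358; answer 2358
Step 3: Y2 = 2358; m = -1; cross terms: (-24*-3 - 5*-37)=257, (5*-14 - 25*-3)=5, (25*-10 - 30*-14)=170, (30*24 - -1*-10)=710, (-1*29 - -26*24)=595, (-26*-37 - -24*29)=1658; twice the area = |3395| = 3395; area = 3395/2; boundary points = 1 + 1 + 1 + 1 + 5 + 2 = 11; strictly interior points = area - boundary/2 + 1 = 1693; answer 1693

1693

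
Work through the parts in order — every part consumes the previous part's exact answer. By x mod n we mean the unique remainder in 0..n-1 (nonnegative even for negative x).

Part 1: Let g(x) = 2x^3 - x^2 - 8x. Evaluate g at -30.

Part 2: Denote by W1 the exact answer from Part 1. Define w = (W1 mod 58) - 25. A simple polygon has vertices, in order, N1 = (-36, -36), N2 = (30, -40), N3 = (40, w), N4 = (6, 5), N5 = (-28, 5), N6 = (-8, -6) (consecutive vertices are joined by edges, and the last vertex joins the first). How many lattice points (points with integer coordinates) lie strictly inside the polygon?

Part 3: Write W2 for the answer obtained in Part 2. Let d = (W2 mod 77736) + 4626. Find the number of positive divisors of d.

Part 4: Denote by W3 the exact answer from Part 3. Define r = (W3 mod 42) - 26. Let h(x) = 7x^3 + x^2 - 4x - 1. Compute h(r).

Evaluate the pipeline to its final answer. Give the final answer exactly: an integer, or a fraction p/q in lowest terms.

-73965

Part 1: 2*(-30)^3 - 1*(-30)^2 - 8*(-30)^1 = (-54000) + (-900) + (240) = -54660; answer -54660
Part 2: W1 = -54660; w = 9; cross terms: (-36*-40 - 30*-36)=2520, (30*9 - 40*-40)=1870, (40*5 - 6*9)=146, (6*5 - -28*5)=170, (-28*-6 - -8*5)=208, (-8*-36 - -36*-6)=72; twice the area = |4986| = 4986; area = 2493; boundary points = 2 + 1 + 2 + 34 + 1 + 2 = 42; strictly interior points = area - boundary/2 + 1 = 2473; answer 2473
Part 3: W2 = 2473; d = 7099; 7099 = 31 * 229; number of divisors = (1+1) * (1+1) = 4; answer 4
Part 4: W3 = 4; r = -22; 7*(-22)^3 + 1*(-22)^2 - 4*(-22)^1 - 1 = (-74536) + (484) + (88) + (-1) = -73965; answer -73965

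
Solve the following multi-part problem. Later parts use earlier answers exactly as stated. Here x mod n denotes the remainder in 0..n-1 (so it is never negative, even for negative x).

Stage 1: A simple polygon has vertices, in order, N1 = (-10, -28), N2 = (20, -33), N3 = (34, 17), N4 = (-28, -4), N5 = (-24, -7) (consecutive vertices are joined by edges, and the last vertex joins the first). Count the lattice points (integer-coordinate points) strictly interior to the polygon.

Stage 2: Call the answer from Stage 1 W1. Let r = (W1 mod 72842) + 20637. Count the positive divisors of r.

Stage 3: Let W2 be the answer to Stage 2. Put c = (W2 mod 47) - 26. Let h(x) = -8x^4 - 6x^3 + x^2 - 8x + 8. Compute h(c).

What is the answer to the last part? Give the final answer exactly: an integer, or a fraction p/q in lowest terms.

Stage 1: cross terms: (-10*-33 - 20*-28)=890, (20*17 - 34*-33)=1462, (34*-4 - -28*17)=340, (-28*-7 - -24*-4)=100, (-24*-28 - -10*-7)=602; twice the area = |3394| = 3394; area = 1697; boundary points = 5 + 2 + 1 + 1 + 7 = 16; strictly interior points = area - boundary/2 + 1 = 1690; answer 1690
Stage 2: W1 = 1690; r = 22327; 22327 = 83 * 269; number of divisors = (1+1) * (1+1) = 4; answer 4
Stage 3: W2 = 4; c = -22; -8*(-22)^4 - 6*(-22)^3 + 1*(-22)^2 - 8*(-22)^1 + 8 = (-1874048) + (63888) + (484) + (176) + (8) = -1809492; answer -1809492

-1809492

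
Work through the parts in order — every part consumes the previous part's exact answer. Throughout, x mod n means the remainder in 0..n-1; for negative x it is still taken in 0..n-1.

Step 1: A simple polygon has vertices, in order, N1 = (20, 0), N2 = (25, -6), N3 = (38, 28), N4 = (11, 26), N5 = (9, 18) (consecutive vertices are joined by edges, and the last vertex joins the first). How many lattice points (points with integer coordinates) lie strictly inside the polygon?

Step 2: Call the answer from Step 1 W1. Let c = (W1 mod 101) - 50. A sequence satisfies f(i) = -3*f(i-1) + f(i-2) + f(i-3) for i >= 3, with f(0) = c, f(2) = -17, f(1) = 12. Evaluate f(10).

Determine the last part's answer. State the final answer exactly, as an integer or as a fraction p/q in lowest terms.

Step 1: cross terms: (20*-6 - 25*0)=-120, (25*28 - 38*-6)=928, (38*26 - 11*28)=680, (11*18 - 9*26)=-36, (9*0 - 20*18)=-360; twice the area = |1092| = 1092; area = 546; boundary points = 1 + 1 + 1 + 2 + 1 = 6; strictly interior points = area - boundary/2 + 1 = 544; answer 544
Step 2: W1 = 544; c = -11; f(3) = -3*(-17) + 1*(12) + 1*(-11) = 52; iterating: f(3)=52, f(4)=-161, f(5)=518, f(6)=-1663, f(7)=5346, f(8)=-17183, f(9)=55232, f(10)=-177533; answer -177533

-177533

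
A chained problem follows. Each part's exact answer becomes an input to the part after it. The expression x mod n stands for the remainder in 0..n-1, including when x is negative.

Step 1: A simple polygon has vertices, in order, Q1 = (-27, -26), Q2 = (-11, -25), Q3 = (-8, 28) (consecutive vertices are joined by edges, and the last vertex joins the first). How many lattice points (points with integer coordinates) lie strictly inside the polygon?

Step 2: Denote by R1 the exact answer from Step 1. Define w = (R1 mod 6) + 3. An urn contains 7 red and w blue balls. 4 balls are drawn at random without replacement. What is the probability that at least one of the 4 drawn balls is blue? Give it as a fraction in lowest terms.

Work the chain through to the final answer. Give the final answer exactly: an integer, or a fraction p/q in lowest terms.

Step 1: cross terms: (-27*-25 - -11*-26)=389, (-11*28 - -8*-25)=-508, (-8*-26 - -27*28)=964; twice the area = |845| = 845; area = 845/2; boundary points = 1 + 1 + 1 = 3; strictly interior points = area - boundary/2 + 1 = 422; answer 422
Step 2: R1 = 422; w = 5; total draws C(12,4) = 495; complement C(7,4) = 35; favorable 495 - 35 = 460; P = 92/99; answer 92/99

92/99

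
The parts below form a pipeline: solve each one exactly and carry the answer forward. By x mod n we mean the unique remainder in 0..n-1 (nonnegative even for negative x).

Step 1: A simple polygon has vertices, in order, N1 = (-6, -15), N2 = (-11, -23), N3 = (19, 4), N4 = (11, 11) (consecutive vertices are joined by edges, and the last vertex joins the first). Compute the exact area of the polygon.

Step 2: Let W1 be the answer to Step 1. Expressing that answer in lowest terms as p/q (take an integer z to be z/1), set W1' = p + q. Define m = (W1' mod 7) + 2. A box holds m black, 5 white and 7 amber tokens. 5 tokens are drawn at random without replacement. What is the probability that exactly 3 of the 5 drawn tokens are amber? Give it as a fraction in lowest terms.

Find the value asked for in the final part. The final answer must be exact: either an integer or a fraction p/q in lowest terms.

105/286

Step 1: cross terms: (-6*-23 - -11*-15)=-27, (-11*4 - 19*-23)=393, (19*11 - 11*4)=165, (11*-15 - -6*11)=-99; twice the area = |432| = 432; area = 216; answer 216
Step 2: W1 = 216; threaded value p + q = 217; m = 2; total draws C(14,5) = 2002; favorable C(7,3)*C(7,2) = 735; P = 105/286; answer 105/286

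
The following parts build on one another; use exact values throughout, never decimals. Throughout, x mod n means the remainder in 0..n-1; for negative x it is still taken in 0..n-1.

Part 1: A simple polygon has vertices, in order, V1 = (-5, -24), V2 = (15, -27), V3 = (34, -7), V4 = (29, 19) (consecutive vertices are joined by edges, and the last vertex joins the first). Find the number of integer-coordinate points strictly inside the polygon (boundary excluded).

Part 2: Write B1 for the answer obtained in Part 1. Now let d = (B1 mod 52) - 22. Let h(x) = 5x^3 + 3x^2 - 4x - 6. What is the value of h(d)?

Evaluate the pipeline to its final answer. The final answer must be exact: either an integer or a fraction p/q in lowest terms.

100488

Part 1: cross terms: (-5*-27 - 15*-24)=495, (15*-7 - 34*-27)=813, (34*19 - 29*-7)=849, (29*-24 - -5*19)=-601; twice the area = |1556| = 1556; area = 778; boundary points = 1 + 1 + 1 + 1 = 4; strictly interior points = area - boundary/2 + 1 = 777; answer 777
Part 2: B1 = 777; d = 27; 5*(27)^3 + 3*(27)^2 - 4*(27)^1 - 6 = (98415) + (2187) + (-108) + (-6) = 100488; answer 100488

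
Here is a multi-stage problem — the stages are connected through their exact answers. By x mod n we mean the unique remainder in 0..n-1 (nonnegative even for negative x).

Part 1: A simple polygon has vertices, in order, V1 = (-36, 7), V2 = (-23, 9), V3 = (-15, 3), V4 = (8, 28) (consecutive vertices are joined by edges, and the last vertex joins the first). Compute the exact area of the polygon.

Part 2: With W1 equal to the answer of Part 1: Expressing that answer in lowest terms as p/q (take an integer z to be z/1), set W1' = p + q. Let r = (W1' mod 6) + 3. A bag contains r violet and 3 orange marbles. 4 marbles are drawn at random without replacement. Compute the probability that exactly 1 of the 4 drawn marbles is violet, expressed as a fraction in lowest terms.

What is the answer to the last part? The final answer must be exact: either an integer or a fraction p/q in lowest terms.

Part 1: cross terms: (-36*9 - -23*7)=-163, (-23*3 - -15*9)=66, (-15*28 - 8*3)=-444, (8*7 - -36*28)=1064; twice the area = |523| = 523; area = 523/2; answer 523/2
Part 2: W1 = 523/2; threaded value p + q = 525; r = 6; total draws C(9,4) = 126; favorable C(6,1)*C(3,3) = 6; P = 1/21; answer 1/21

1/21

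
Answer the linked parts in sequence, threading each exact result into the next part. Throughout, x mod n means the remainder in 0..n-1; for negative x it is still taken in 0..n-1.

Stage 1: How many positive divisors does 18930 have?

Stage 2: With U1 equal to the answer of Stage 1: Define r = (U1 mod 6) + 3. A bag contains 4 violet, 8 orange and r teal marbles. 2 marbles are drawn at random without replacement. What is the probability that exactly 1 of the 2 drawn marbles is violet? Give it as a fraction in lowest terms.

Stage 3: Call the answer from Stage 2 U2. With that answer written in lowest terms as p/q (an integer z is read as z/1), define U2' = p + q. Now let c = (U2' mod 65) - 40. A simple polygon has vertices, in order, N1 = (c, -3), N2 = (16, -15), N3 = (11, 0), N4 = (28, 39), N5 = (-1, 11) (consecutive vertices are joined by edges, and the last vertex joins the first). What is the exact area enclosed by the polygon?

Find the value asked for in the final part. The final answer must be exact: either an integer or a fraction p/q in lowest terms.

Stage 1: 18930 = 2 * 3 * 5 * 631; number of divisors = (1+1) * (1+1) * (1+1) * (1+1) = 16; answer 16
Stage 2: U1 = 16; r = 7; total draws C(19,2) = 171; favorable C(4,1)*C(15,1) = 60; P = 20/57; answer 20/57
Stage 3: U2 = 20/57; threaded value p + q = 77; c = -28; cross terms: (-28*-15 - 16*-3)=468, (16*0 - 11*-15)=165, (11*39 - 28*0)=429, (28*11 - -1*39)=347, (-1*-3 - -28*11)=311; twice the area = |1720| = 1720; area = 860; answer 860

860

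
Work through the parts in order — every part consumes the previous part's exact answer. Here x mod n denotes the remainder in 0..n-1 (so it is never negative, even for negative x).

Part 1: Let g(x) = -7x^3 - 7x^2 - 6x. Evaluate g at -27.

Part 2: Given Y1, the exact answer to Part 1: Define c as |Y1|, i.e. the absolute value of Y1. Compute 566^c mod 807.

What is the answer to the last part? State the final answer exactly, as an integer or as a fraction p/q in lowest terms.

Part 1: -7*(-27)^3 - 7*(-27)^2 - 6*(-27)^1 = (137781) + (-5103) + (162) = 132840; answer 132840
Part 2: Y1 = 132840; c = 132840; squarings mod 807: 566^1=566, 566^2=784, 566^4=529, 566^8=619, 566^16=643, 566^32=265, 566^64=16, 566^128=256, 566^256=169, 566^512=316, 566^1024=595, 566^2048=559, 566^4096=172, 566^8192=532, 566^16384=574, 566^32768=220, 566^65536=787, 566^131072=400; 566^132840 = 566^8 * 566^32 * 566^64 * 566^128 * 566^512 * 566^1024 * 566^131072 = 625 (mod 807); answer 625

625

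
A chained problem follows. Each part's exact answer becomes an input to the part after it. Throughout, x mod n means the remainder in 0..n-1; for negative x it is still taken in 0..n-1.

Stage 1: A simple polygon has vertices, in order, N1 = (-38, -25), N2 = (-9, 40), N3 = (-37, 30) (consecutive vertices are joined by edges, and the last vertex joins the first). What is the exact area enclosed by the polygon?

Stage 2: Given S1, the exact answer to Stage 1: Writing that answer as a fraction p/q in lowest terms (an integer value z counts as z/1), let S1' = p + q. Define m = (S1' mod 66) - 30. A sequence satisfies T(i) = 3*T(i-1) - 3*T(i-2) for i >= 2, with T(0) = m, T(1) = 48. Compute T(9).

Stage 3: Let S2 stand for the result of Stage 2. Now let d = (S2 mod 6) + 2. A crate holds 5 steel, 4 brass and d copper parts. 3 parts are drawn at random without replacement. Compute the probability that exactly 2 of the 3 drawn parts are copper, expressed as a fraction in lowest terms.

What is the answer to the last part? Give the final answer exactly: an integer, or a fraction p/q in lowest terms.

Stage 1: cross terms: (-38*40 - -9*-25)=-1745, (-9*30 - -37*40)=1210, (-37*-25 - -38*30)=2065; twice the area = |1530| = 1530; area = 765; answer 765
Stage 2: S1 = 765; threaded value p + q = 766; m = 10; T(2) = 3*(48) - 3*(10) = 114; iterating: T(2)=114, T(3)=198, T(4)=252, T(5)=162, T(6)=-270, T(7)=-1296, T(8)=-3078, T(9)=-5346; answer -5346
Stage 3: S2 = -5346; d = 2; total draws C(11,3) = 165; favorable C(2,2)*C(9,1) = 9; P = 3/55; answer 3/55

3/55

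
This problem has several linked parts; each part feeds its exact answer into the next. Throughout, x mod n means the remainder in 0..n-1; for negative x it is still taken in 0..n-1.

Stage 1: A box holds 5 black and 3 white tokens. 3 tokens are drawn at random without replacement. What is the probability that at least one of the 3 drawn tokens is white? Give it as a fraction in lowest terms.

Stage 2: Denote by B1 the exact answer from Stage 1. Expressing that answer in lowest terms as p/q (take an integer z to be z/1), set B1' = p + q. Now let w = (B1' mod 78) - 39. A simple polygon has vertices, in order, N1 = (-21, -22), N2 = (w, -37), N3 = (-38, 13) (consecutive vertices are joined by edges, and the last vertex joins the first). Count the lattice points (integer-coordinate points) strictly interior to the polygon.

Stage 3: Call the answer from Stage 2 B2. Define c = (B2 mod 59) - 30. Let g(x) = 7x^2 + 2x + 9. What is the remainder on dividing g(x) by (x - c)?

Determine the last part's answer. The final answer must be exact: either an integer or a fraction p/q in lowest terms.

2498

Stage 1: total draws C(8,3) = 56; complement C(5,3) = 10; favorable 56 - 10 = 46; P = 23/28; answer 23/28
Stage 2: B1 = 23/28; threaded value p + q = 51; w = 12; cross terms: (-21*-37 - 12*-22)=1041, (12*13 - -38*-37)=-1250, (-38*-22 - -21*13)=1109; twice the area = |900| = 900; area = 450; boundary points = 3 + 50 + 1 = 54; strictly interior points = area - boundary/2 + 1 = 424; answer 424
Stage 3: B2 = 424; c = -19; remainder = value at the root: 7*(-19)^2 + 2*(-19)^1 + 9 = (2527) + (-38) + (9) = 2498; answer 2498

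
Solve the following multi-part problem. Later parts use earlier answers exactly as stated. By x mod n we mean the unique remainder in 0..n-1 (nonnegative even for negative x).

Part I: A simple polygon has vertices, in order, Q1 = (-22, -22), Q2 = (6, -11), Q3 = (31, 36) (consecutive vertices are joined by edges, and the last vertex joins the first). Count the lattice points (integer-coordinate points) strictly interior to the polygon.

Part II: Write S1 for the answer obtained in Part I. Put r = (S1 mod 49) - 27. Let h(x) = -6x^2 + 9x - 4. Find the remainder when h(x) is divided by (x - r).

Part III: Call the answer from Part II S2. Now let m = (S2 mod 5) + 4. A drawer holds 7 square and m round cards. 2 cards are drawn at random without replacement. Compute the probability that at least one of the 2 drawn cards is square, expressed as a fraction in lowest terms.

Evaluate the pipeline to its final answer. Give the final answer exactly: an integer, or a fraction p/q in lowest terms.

Part I: cross terms: (-22*-11 - 6*-22)=374, (6*36 - 31*-11)=557, (31*-22 - -22*36)=110; twice the area = |1041| = 1041; area = 1041/2; boundary points = 1 + 1 + 1 = 3; strictly interior points = area - boundary/2 + 1 = 520; answer 520
Part II: S1 = 520; r = 3; remainder = value at the root: -6*(3)^2 + 9*(3)^1 - 4 = (-54) + (27) + (-4) = -31; answer -31
Part III: S2 = -31; m = 8; total draws C(15,2) = 105; complement C(8,2) = 28; favorable 105 - 28 = 77; P = 11/15; answer 11/15

11/15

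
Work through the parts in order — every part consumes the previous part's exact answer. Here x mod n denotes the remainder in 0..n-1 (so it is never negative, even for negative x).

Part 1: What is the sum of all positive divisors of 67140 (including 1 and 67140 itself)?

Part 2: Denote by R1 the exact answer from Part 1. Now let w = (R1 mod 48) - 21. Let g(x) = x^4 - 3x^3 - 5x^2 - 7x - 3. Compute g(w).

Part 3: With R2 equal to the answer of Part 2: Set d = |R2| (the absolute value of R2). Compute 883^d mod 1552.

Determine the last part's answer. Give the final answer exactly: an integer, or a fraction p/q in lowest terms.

843

Part 1: 67140 = 2^2 * 3^2 * 5 * 373; sigma = (1 + 2 + 4) * (1 + 3 + 9) * (1 + 5) * (1 + 373) = 7 * 13 * 6 * 374 = 204204; answer 204204
Part 2: R1 = 204204; w = -9; 1*(-9)^4 - 3*(-9)^3 - 5*(-9)^2 - 7*(-9)^1 - 3 = (6561) + (2187) + (-405) + (63) + (-3) = 8403; answer 8403
Part 3: R2 = 8403; d = 8403; squarings mod 1552: 883^1=883, 883^2=585, 883^4=785, 883^8=81, 883^16=353, 883^32=449, 883^64=1393, 883^128=449, 883^256=1393, 883^512=449, 883^1024=1393, 883^2048=449, 883^4096=1393, 883^8192=449; 883^8403 = 883^1 * 883^2 * 883^16 * 883^64 * 883^128 * 883^8192 = 843 (mod 1552); answer 843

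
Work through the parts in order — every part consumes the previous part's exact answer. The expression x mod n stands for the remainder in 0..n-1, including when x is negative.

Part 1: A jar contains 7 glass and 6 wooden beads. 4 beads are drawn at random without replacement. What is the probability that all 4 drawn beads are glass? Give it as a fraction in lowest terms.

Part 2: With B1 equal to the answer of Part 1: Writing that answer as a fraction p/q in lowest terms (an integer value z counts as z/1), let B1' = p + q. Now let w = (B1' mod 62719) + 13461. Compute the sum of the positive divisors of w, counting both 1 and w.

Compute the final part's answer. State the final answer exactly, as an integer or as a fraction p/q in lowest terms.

19600

Part 1: total draws C(13,4) = 715; favorable C(7,4) = 35; P = 7/143; answer 7/143
Part 2: B1 = 7/143; threaded value p + q = 150; w = 13611; 13611 = 3 * 13 * 349; sigma = (1 + 3) * (1 + 13) * (1 + 349) = 4 * 14 * 350 = 19600; answer 19600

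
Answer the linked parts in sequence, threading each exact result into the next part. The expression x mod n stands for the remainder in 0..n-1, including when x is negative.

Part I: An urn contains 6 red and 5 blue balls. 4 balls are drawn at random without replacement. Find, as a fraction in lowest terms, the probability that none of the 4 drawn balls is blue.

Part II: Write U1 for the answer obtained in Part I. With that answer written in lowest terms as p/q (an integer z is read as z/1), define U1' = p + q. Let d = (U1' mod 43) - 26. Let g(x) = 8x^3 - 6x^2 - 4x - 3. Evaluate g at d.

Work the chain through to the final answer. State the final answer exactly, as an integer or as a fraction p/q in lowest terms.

Part I: total draws C(11,4) = 330; favorable C(6,4) = 15; P = 1/22; answer 1/22
Part II: U1 = 1/22; threaded value p + q = 23; d = -3; 8*(-3)^3 - 6*(-3)^2 - 4*(-3)^1 - 3 = (-216) + (-54) + (12) + (-3) = -261; answer -261

-261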